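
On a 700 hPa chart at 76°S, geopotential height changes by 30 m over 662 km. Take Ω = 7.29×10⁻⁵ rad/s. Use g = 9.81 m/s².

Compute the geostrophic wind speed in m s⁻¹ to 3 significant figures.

3.14 m s⁻¹

Coriolis parameter at 76°S:
f = 2Ω sin φ = 2 × 7.29×10⁻⁵ × sin 76° = 1.41×10⁻⁴ s⁻¹
Height gradient: |∂Z/∂n| = 30 m / 662000 m = 4.53×10⁻⁵
On a pressure surface, geostrophic balance gives V_g = (g/f)|∂Z/∂n|:
V_g = 9.81 × 4.53×10⁻⁵ / 1.41×10⁻⁴ = 3.14 m/s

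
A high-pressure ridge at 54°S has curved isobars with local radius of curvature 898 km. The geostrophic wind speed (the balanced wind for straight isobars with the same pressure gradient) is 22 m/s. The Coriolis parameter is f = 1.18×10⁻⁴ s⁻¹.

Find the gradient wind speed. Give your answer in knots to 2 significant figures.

61 knots

Around a high, pressure-gradient force acts outward with centrifugal, so Coriolis balances both:
fV = (1/ρ)|∂P/∂n| + V²/R  →  V² − fR·V + fR·V_g = 0
With fR = 1.18×10⁻⁴ × 898×10³ m = 106 m/s:
V = [fR − √((fR)² − 4 fR V_g)]/2 = [106 − √(106² − 4×106×22)]/2 = 31.2 m/s
Supergeostrophic (V > V_g = 22 m/s), as expected around a high.
Converting: 31.2 m/s × 1.944 = 61 knots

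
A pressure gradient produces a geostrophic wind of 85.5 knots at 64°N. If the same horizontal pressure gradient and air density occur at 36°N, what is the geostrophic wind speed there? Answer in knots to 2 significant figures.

130 knots

With the same pressure gradient and density, V_g ∝ 1/f ∝ 1/sin φ.
V₂ = V₁ · sin φ₁ / sin φ₂ = 85.5 × sin 64° / sin 36°
V₂ = 85.5 × 0.8988/0.5878 = 130 knots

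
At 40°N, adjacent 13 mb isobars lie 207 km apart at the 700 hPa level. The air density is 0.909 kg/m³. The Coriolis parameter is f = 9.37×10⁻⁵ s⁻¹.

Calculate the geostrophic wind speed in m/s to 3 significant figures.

73.7 m/s

Pressure gradient: |∂P/∂n| = 1300 Pa / 207000 m = 6.28×10⁻³ Pa/m
Geostrophic balance (pressure-gradient force = Coriolis force):
V_g = (1/(fρ)) |∂P/∂n| = 6.28×10⁻³ / (9.37×10⁻⁵ × 0.909) = 73.7 m/s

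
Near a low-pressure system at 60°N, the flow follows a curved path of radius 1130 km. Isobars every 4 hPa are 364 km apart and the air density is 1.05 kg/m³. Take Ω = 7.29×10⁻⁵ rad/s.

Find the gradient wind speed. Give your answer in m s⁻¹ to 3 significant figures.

7.86 m s⁻¹

Coriolis parameter at 60°N:
f = 2Ω sin φ = 2 × 7.29×10⁻⁵ × sin 60° = 1.26×10⁻⁴ s⁻¹
Pressure gradient: |∂P/∂n| = 400 Pa / 364000 m = 1.10×10⁻³ Pa/m
Geostrophic speed: V_g = |∂P/∂n|/(fρ) = 1.10×10⁻³/(1.26×10⁻⁴ × 1.05) = 8.29 m/s
Around a low, centrifugal force acts outward with Coriolis, so pressure-gradient force balances both:
(1/ρ)|∂P/∂n| = fV + V²/R  →  V² + fR·V − fR·V_g = 0
With fR = 1.26×10⁻⁴ × 1130×10³ m = 143 m/s:
V = [−fR + √((fR)² + 4 fR V_g)]/2 = [−143 + √(143² + 4×143×8.29)]/2 = 7.86 m/s
Subgeostrophic (V < V_g = 8.29 m/s), as expected around a low.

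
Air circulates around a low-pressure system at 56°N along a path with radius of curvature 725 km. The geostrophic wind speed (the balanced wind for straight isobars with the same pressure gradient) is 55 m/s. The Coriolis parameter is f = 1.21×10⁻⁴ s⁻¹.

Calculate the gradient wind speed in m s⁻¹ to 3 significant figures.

38.3 m s⁻¹

Around a low, centrifugal force acts outward with Coriolis, so pressure-gradient force balances both:
(1/ρ)|∂P/∂n| = fV + V²/R  →  V² + fR·V − fR·V_g = 0
With fR = 1.21×10⁻⁴ × 725×10³ m = 87.7 m/s:
V = [−fR + √((fR)² + 4 fR V_g)]/2 = [−87.7 + √(87.7² + 4×87.7×55)]/2 = 38.3 m/s
Subgeostrophic (V < V_g = 55 m/s), as expected around a low.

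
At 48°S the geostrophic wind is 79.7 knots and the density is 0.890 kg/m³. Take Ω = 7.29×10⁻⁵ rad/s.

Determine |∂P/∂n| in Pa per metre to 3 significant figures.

3.95×10⁻³ Pa/m

Coriolis parameter at 48°S:
f = 2Ω sin φ = 2 × 7.29×10⁻⁵ × sin 48° = 1.08×10⁻⁴ s⁻¹
Wind speed in SI: 79.7 knots = 41.0 m/s
Geostrophic balance rearranged: |∂P/∂n| = f ρ V_g
|∂P/∂n| = 1.08×10⁻⁴ × 0.890 × 41.0 = 3.95×10⁻³ Pa/m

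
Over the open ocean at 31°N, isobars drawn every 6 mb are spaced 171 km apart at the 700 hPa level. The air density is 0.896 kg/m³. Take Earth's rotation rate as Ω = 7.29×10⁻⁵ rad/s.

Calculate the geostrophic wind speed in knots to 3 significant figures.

Coriolis parameter at 31°N:
f = 2Ω sin φ = 2 × 7.29×10⁻⁵ × sin 31° = 7.51×10⁻⁵ s⁻¹
Pressure gradient: |∂P/∂n| = 600 Pa / 171000 m = 3.51×10⁻³ Pa/m
Geostrophic balance (pressure-gradient force = Coriolis force):
V_g = (1/(fρ)) |∂P/∂n| = 3.51×10⁻³ / (7.51×10⁻⁵ × 0.896) = 52.1 m/s
Converting: 52.1 m/s × 1.944 = 101 knots

101 knots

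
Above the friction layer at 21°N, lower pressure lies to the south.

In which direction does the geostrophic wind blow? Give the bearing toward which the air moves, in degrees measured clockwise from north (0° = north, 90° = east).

270°

The pressure-gradient force points toward the south (bearing 180°).
Geostrophic balance: in the Northern Hemisphere the Coriolis force deflects motion to the right, so the geostrophic wind blows 90° to the right of the pressure-gradient force (low pressure on the left).
Rotating 180° by 90° clockwise gives 270° — the wind blows toward the west.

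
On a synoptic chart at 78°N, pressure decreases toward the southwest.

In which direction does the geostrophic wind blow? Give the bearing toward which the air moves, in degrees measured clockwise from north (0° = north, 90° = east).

315°

The pressure-gradient force points toward the southwest (bearing 225°).
Geostrophic balance: in the Northern Hemisphere the Coriolis force deflects motion to the right, so the geostrophic wind blows 90° to the right of the pressure-gradient force (low pressure on the left).
Rotating 225° by 90° clockwise gives 315° — the wind blows toward the northwest.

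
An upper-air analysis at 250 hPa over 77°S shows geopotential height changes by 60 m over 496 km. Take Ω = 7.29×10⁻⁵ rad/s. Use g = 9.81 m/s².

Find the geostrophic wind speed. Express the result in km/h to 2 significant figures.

Coriolis parameter at 77°S:
f = 2Ω sin φ = 2 × 7.29×10⁻⁵ × sin 77° = 1.42×10⁻⁴ s⁻¹
Height gradient: |∂Z/∂n| = 60 m / 496000 m = 1.21×10⁻⁴
On a pressure surface, geostrophic balance gives V_g = (g/f)|∂Z/∂n|:
V_g = 9.81 × 1.21×10⁻⁴ / 1.42×10⁻⁴ = 8.35 m/s
Converting: 8.35 m/s × 3.6 = 30 km/h

30 km/h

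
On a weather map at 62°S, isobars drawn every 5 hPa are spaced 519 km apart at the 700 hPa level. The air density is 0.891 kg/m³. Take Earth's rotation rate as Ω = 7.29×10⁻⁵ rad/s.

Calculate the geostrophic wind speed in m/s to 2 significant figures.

Coriolis parameter at 62°S:
f = 2Ω sin φ = 2 × 7.29×10⁻⁵ × sin 62° = 1.29×10⁻⁴ s⁻¹
Pressure gradient: |∂P/∂n| = 500 Pa / 519000 m = 9.63×10⁻⁴ Pa/m
Geostrophic balance (pressure-gradient force = Coriolis force):
V_g = (1/(fρ)) |∂P/∂n| = 9.63×10⁻⁴ / (1.29×10⁻⁴ × 0.891) = 8.40 m/s

8.4 m/s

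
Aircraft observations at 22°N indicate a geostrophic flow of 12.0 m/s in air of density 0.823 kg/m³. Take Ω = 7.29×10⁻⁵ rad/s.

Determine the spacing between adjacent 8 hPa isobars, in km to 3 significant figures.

Coriolis parameter at 22°N:
f = 2Ω sin φ = 2 × 7.29×10⁻⁵ × sin 22° = 5.46×10⁻⁵ s⁻¹
Geostrophic balance rearranged: |∂P/∂n| = f ρ V_g
|∂P/∂n| = 5.46×10⁻⁵ × 0.823 × 12.0 = 5.39×10⁻⁴ Pa/m
Isobar spacing: Δn = ΔP/|∂P/∂n| = 800 Pa / 5.39×10⁻⁴ Pa/m = 1483119 m ≈ 1480 km

1480 km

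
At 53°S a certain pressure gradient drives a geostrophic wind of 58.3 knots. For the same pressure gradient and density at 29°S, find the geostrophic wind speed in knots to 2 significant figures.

96 knots

With the same pressure gradient and density, V_g ∝ 1/f ∝ 1/sin φ.
V₂ = V₁ · sin φ₁ / sin φ₂ = 58.3 × sin 53° / sin 29°
V₂ = 58.3 × 0.7986/0.4848 = 96 knots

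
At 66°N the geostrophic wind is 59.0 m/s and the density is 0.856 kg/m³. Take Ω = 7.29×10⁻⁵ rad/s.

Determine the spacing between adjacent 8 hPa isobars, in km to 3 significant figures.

Coriolis parameter at 66°N:
f = 2Ω sin φ = 2 × 7.29×10⁻⁵ × sin 66° = 1.33×10⁻⁴ s⁻¹
Geostrophic balance rearranged: |∂P/∂n| = f ρ V_g
|∂P/∂n| = 1.33×10⁻⁴ × 0.856 × 59.0 = 6.73×10⁻³ Pa/m
Isobar spacing: Δn = ΔP/|∂P/∂n| = 800 Pa / 6.73×10⁻³ Pa/m = 118926 m ≈ 119 km

119 km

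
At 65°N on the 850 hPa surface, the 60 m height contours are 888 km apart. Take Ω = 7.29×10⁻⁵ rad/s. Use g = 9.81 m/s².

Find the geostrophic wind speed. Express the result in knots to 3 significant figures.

Coriolis parameter at 65°N:
f = 2Ω sin φ = 2 × 7.29×10⁻⁵ × sin 65° = 1.32×10⁻⁴ s⁻¹
Height gradient: |∂Z/∂n| = 60 m / 888000 m = 6.76×10⁻⁵
On a pressure surface, geostrophic balance gives V_g = (g/f)|∂Z/∂n|:
V_g = 9.81 × 6.76×10⁻⁵ / 1.32×10⁻⁴ = 5.02 m/s
Converting: 5.02 m/s × 1.944 = 9.75 knots

9.75 knots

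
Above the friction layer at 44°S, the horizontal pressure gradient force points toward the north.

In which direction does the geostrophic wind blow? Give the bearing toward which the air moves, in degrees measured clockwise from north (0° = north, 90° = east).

270°

The pressure-gradient force points toward the north (bearing 000°).
Geostrophic balance: in the Southern Hemisphere the Coriolis force deflects motion to the left, so the geostrophic wind blows 90° to the left of the pressure-gradient force (low pressure on the right).
Rotating 000° by 90° counterclockwise gives 270° — the wind blows toward the west.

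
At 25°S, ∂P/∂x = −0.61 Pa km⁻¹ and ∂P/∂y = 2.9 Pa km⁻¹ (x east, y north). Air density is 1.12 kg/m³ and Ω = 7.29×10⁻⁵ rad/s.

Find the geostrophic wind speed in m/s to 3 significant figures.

42.9 m/s

Coriolis parameter at 25°S:
f = 2Ω sin φ = 2 × 7.29×10⁻⁵ × sin 25° = 6.16×10⁻⁵ s⁻¹
In the Southern Hemisphere f is negative: f = −6.16×10⁻⁵ s⁻¹.
Component geostrophic relations (x east, y north):
u_g = −(1/(fρ)) ∂P/∂y,  v_g = (1/(fρ)) ∂P/∂x
u_g = −(2.9×10⁻³)/(−6.16×10⁻⁵ × 1.12) = 42.0 m/s;  v_g = (−0.61×10⁻³)/(−6.16×10⁻⁵ × 1.12) = 8.84 m/s
|V_g| = √(u_g² + v_g²) = 42.9 m/s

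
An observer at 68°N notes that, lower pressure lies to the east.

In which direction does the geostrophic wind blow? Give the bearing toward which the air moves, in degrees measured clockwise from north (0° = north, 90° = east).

The pressure-gradient force points toward the east (bearing 090°).
Geostrophic balance: in the Northern Hemisphere the Coriolis force deflects motion to the right, so the geostrophic wind blows 90° to the right of the pressure-gradient force (low pressure on the left).
Rotating 090° by 90° clockwise gives 180° — the wind blows toward the south.

180°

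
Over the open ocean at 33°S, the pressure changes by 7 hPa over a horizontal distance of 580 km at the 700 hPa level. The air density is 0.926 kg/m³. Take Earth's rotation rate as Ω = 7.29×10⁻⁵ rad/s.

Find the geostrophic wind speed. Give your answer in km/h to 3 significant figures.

59.1 km/h

Coriolis parameter at 33°S:
f = 2Ω sin φ = 2 × 7.29×10⁻⁵ × sin 33° = 7.94×10⁻⁵ s⁻¹
Pressure gradient: |∂P/∂n| = 700 Pa / 580000 m = 1.21×10⁻³ Pa/m
Geostrophic balance (pressure-gradient force = Coriolis force):
V_g = (1/(fρ)) |∂P/∂n| = 1.21×10⁻³ / (7.94×10⁻⁵ × 0.926) = 16.4 m/s
Converting: 16.4 m/s × 3.6 = 59.1 km/h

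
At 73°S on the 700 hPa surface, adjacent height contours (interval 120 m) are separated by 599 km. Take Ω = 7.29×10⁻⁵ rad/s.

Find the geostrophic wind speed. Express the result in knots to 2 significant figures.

Coriolis parameter at 73°S:
f = 2Ω sin φ = 2 × 7.29×10⁻⁵ × sin 73° = 1.39×10⁻⁴ s⁻¹
Height gradient: |∂Z/∂n| = 120 m / 599000 m = 2.00×10⁻⁴
On a pressure surface, geostrophic balance gives V_g = (g/f)|∂Z/∂n|:
V_g = 9.81 × 2.00×10⁻⁴ / 1.39×10⁻⁴ = 14.1 m/s
Converting: 14.1 m/s × 1.944 = 27 knots

27 knots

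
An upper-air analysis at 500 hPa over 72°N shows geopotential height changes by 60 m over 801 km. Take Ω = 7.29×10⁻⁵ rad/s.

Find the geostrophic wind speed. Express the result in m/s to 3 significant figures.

Coriolis parameter at 72°N:
f = 2Ω sin φ = 2 × 7.29×10⁻⁵ × sin 72° = 1.39×10⁻⁴ s⁻¹
Height gradient: |∂Z/∂n| = 60 m / 801000 m = 7.49×10⁻⁵
On a pressure surface, geostrophic balance gives V_g = (g/f)|∂Z/∂n|:
V_g = 9.81 × 7.49×10⁻⁵ / 1.39×10⁻⁴ = 5.30 m/s

5.30 m/s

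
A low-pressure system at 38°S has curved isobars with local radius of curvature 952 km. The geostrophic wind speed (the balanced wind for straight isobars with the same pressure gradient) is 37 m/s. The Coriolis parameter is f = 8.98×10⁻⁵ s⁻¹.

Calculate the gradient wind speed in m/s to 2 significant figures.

Around a low, centrifugal force acts outward with Coriolis, so pressure-gradient force balances both:
(1/ρ)|∂P/∂n| = fV + V²/R  →  V² + fR·V − fR·V_g = 0
With fR = 8.98×10⁻⁵ × 952×10³ m = 85.5 m/s:
V = [−fR + √((fR)² + 4 fR V_g)]/2 = [−85.5 + √(85.5² + 4×85.5×37)]/2 = 27.9 m/s
Subgeostrophic (V < V_g = 37 m/s), as expected around a low.

28 m/s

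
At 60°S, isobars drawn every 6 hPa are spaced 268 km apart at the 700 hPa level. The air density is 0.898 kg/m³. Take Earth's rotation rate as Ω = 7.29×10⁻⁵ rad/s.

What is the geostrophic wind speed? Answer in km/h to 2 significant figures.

Coriolis parameter at 60°S:
f = 2Ω sin φ = 2 × 7.29×10⁻⁵ × sin 60° = 1.26×10⁻⁴ s⁻¹
Pressure gradient: |∂P/∂n| = 600 Pa / 268000 m = 2.24×10⁻³ Pa/m
Geostrophic balance (pressure-gradient force = Coriolis force):
V_g = (1/(fρ)) |∂P/∂n| = 2.24×10⁻³ / (1.26×10⁻⁴ × 0.898) = 19.7 m/s
Converting: 19.7 m/s × 3.6 = 71 km/h

71 km/h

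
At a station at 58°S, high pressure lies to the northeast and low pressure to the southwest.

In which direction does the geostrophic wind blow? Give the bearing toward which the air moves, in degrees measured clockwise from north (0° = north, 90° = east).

135°

The pressure-gradient force points toward the southwest (bearing 225°).
Geostrophic balance: in the Southern Hemisphere the Coriolis force deflects motion to the left, so the geostrophic wind blows 90° to the left of the pressure-gradient force (low pressure on the right).
Rotating 225° by 90° counterclockwise gives 135° — the wind blows toward the southeast.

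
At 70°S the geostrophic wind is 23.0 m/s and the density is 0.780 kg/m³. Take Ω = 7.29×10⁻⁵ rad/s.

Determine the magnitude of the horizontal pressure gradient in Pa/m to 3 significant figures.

Coriolis parameter at 70°S:
f = 2Ω sin φ = 2 × 7.29×10⁻⁵ × sin 70° = 1.37×10⁻⁴ s⁻¹
Geostrophic balance rearranged: |∂P/∂n| = f ρ V_g
|∂P/∂n| = 1.37×10⁻⁴ × 0.780 × 23.0 = 2.46×10⁻³ Pa/m

2.46×10⁻³ Pa/m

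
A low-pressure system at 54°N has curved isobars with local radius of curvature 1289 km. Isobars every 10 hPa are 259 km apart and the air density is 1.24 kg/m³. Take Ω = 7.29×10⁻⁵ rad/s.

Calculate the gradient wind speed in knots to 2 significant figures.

45 knots

Coriolis parameter at 54°N:
f = 2Ω sin φ = 2 × 7.29×10⁻⁵ × sin 54° = 1.18×10⁻⁴ s⁻¹
Pressure gradient: |∂P/∂n| = 1000 Pa / 259000 m = 3.86×10⁻³ Pa/m
Geostrophic speed: V_g = |∂P/∂n|/(fρ) = 3.86×10⁻³/(1.18×10⁻⁴ × 1.24) = 26.4 m/s
Around a low, centrifugal force acts outward with Coriolis, so pressure-gradient force balances both:
(1/ρ)|∂P/∂n| = fV + V²/R  →  V² + fR·V − fR·V_g = 0
With fR = 1.18×10⁻⁴ × 1289×10³ m = 152 m/s:
V = [−fR + √((fR)² + 4 fR V_g)]/2 = [−152 + √(152² + 4×152×26.4)]/2 = 22.9 m/s
Subgeostrophic (V < V_g = 26.4 m/s), as expected around a low.
Converting: 22.9 m/s × 1.944 = 45 knots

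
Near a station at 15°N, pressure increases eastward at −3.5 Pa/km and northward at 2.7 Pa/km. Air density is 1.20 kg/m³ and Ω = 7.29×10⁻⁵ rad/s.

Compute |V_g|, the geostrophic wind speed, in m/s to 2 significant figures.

98 m/s

Coriolis parameter at 15°N:
f = 2Ω sin φ = 2 × 7.29×10⁻⁵ × sin 15° = 3.77×10⁻⁵ s⁻¹
Component geostrophic relations (x east, y north):
u_g = −(1/(fρ)) ∂P/∂y,  v_g = (1/(fρ)) ∂P/∂x
u_g = −(2.7×10⁻³)/(3.77×10⁻⁵ × 1.20) = −59.6 m/s;  v_g = (−3.5×10⁻³)/(3.77×10⁻⁵ × 1.20) = −77.3 m/s
|V_g| = √(u_g² + v_g²) = 97.6 m/s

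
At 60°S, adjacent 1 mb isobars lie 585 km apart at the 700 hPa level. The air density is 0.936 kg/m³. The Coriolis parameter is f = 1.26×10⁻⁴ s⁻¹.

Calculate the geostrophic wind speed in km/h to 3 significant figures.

Pressure gradient: |∂P/∂n| = 100 Pa / 585000 m = 1.71×10⁻⁴ Pa/m
Geostrophic balance (pressure-gradient force = Coriolis force):
V_g = (1/(fρ)) |∂P/∂n| = 1.71×10⁻⁴ / (1.26×10⁻⁴ × 0.936) = 1.45 m/s
Converting: 1.45 m/s × 3.6 = 5.22 km/h

5.22 km/h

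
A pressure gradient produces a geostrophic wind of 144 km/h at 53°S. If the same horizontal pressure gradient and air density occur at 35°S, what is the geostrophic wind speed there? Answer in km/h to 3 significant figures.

201 km/h

With the same pressure gradient and density, V_g ∝ 1/f ∝ 1/sin φ.
V₂ = V₁ · sin φ₁ / sin φ₂ = 144 × sin 53° / sin 35°
V₂ = 144 × 0.7986/0.5736 = 201 km/h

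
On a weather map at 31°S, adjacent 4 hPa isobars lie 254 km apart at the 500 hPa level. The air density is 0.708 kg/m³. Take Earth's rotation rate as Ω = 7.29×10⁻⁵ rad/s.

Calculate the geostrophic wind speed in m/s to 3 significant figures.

29.6 m/s

Coriolis parameter at 31°S:
f = 2Ω sin φ = 2 × 7.29×10⁻⁵ × sin 31° = 7.51×10⁻⁵ s⁻¹
Pressure gradient: |∂P/∂n| = 400 Pa / 254000 m = 1.57×10⁻³ Pa/m
Geostrophic balance (pressure-gradient force = Coriolis force):
V_g = (1/(fρ)) |∂P/∂n| = 1.57×10⁻³ / (7.51×10⁻⁵ × 0.708) = 29.6 m/s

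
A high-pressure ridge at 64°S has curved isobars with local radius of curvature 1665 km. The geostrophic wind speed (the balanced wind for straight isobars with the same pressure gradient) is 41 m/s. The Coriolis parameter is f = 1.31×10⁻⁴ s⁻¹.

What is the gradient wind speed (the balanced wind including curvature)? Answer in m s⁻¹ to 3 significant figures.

Around a high, pressure-gradient force acts outward with centrifugal, so Coriolis balances both:
fV = (1/ρ)|∂P/∂n| + V²/R  →  V² − fR·V + fR·V_g = 0
With fR = 1.31×10⁻⁴ × 1665×10³ m = 218 m/s:
V = [fR − √((fR)² − 4 fR V_g)]/2 = [218 − √(218² − 4×218×41)]/2 = 54.7 m/s
Supergeostrophic (V > V_g = 41 m/s), as expected around a high.

54.7 m s⁻¹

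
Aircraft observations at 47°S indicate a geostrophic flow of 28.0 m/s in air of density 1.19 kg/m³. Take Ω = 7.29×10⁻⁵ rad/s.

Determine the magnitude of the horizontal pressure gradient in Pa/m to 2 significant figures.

Coriolis parameter at 47°S:
f = 2Ω sin φ = 2 × 7.29×10⁻⁵ × sin 47° = 1.07×10⁻⁴ s⁻¹
Geostrophic balance rearranged: |∂P/∂n| = f ρ V_g
|∂P/∂n| = 1.07×10⁻⁴ × 1.19 × 28.0 = 3.55×10⁻³ Pa/m

3.6×10⁻³ Pa/m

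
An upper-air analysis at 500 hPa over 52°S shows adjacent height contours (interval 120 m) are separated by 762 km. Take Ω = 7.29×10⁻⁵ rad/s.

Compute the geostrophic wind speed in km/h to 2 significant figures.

48 km/h

Coriolis parameter at 52°S:
f = 2Ω sin φ = 2 × 7.29×10⁻⁵ × sin 52° = 1.15×10⁻⁴ s⁻¹
Height gradient: |∂Z/∂n| = 120 m / 762000 m = 1.57×10⁻⁴
On a pressure surface, geostrophic balance gives V_g = (g/f)|∂Z/∂n|:
V_g = 9.81 × 1.57×10⁻⁴ / 1.15×10⁻⁴ = 13.4 m/s
Converting: 13.4 m/s × 3.6 = 48 km/h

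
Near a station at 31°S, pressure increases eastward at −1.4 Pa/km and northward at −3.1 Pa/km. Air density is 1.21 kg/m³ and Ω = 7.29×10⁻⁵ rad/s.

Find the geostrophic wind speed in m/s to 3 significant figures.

Coriolis parameter at 31°S:
f = 2Ω sin φ = 2 × 7.29×10⁻⁵ × sin 31° = 7.51×10⁻⁵ s⁻¹
In the Southern Hemisphere f is negative: f = −7.51×10⁻⁵ s⁻¹.
Component geostrophic relations (x east, y north):
u_g = −(1/(fρ)) ∂P/∂y,  v_g = (1/(fρ)) ∂P/∂x
u_g = −(−3.1×10⁻³)/(−7.51×10⁻⁵ × 1.21) = −34.1 m/s;  v_g = (−1.4×10⁻³)/(−7.51×10⁻⁵ × 1.21) = 15.4 m/s
|V_g| = √(u_g² + v_g²) = 37.4 m/s

37.4 m/s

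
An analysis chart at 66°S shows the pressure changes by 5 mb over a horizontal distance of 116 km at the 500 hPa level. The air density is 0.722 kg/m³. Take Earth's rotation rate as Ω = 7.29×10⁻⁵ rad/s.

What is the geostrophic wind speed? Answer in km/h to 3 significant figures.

161 km/h

Coriolis parameter at 66°S:
f = 2Ω sin φ = 2 × 7.29×10⁻⁵ × sin 66° = 1.33×10⁻⁴ s⁻¹
Pressure gradient: |∂P/∂n| = 500 Pa / 116000 m = 4.31×10⁻³ Pa/m
Geostrophic balance (pressure-gradient force = Coriolis force):
V_g = (1/(fρ)) |∂P/∂n| = 4.31×10⁻³ / (1.33×10⁻⁴ × 0.722) = 44.8 m/s
Converting: 44.8 m/s × 3.6 = 161 km/h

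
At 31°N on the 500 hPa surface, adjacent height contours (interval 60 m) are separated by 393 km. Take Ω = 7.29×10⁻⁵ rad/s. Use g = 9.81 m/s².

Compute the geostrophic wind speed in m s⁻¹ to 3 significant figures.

Coriolis parameter at 31°N:
f = 2Ω sin φ = 2 × 7.29×10⁻⁵ × sin 31° = 7.51×10⁻⁵ s⁻¹
Height gradient: |∂Z/∂n| = 60 m / 393000 m = 1.53×10⁻⁴
On a pressure surface, geostrophic balance gives V_g = (g/f)|∂Z/∂n|:
V_g = 9.81 × 1.53×10⁻⁴ / 7.51×10⁻⁵ = 19.9 m/s

19.9 m s⁻¹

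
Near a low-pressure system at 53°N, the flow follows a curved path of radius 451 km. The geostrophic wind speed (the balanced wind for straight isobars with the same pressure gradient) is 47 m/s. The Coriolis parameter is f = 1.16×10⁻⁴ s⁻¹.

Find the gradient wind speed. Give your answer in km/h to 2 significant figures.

Around a low, centrifugal force acts outward with Coriolis, so pressure-gradient force balances both:
(1/ρ)|∂P/∂n| = fV + V²/R  →  V² + fR·V − fR·V_g = 0
With fR = 1.16×10⁻⁴ × 451×10³ m = 52.3 m/s:
V = [−fR + √((fR)² + 4 fR V_g)]/2 = [−52.3 + √(52.3² + 4×52.3×47)]/2 = 29.9 m/s
Subgeostrophic (V < V_g = 47 m/s), as expected around a low.
Converting: 29.9 m/s × 3.6 = 110 km/h

110 km/h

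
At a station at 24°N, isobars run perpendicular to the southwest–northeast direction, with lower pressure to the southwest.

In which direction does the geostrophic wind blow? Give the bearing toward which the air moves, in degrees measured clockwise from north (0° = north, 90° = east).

The pressure-gradient force points toward the southwest (bearing 225°).
Geostrophic balance: in the Northern Hemisphere the Coriolis force deflects motion to the right, so the geostrophic wind blows 90° to the right of the pressure-gradient force (low pressure on the left).
Rotating 225° by 90° clockwise gives 315° — the wind blows toward the northwest.

315°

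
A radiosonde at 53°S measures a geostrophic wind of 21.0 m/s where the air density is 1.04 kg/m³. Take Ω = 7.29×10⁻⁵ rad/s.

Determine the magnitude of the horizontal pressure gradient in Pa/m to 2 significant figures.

Coriolis parameter at 53°S:
f = 2Ω sin φ = 2 × 7.29×10⁻⁵ × sin 53° = 1.16×10⁻⁴ s⁻¹
Geostrophic balance rearranged: |∂P/∂n| = f ρ V_g
|∂P/∂n| = 1.16×10⁻⁴ × 1.04 × 21.0 = 2.54×10⁻³ Pa/m

2.5×10⁻³ Pa/m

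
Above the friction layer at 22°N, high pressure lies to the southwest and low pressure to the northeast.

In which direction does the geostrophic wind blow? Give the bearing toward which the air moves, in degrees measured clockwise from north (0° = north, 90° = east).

The pressure-gradient force points toward the northeast (bearing 045°).
Geostrophic balance: in the Northern Hemisphere the Coriolis force deflects motion to the right, so the geostrophic wind blows 90° to the right of the pressure-gradient force (low pressure on the left).
Rotating 045° by 90° clockwise gives 135° — the wind blows toward the southeast.

135°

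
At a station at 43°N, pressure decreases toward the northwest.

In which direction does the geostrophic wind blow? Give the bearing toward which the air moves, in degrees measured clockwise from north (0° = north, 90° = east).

045°

The pressure-gradient force points toward the northwest (bearing 315°).
Geostrophic balance: in the Northern Hemisphere the Coriolis force deflects motion to the right, so the geostrophic wind blows 90° to the right of the pressure-gradient force (low pressure on the left).
Rotating 315° by 90° clockwise gives 045° — the wind blows toward the northeast.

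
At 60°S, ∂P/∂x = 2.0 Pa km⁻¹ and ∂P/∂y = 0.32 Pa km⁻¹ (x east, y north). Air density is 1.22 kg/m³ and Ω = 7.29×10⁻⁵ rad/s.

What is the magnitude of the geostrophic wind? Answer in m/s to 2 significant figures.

Coriolis parameter at 60°S:
f = 2Ω sin φ = 2 × 7.29×10⁻⁵ × sin 60° = 1.26×10⁻⁴ s⁻¹
In the Southern Hemisphere f is negative: f = −1.26×10⁻⁴ s⁻¹.
Component geostrophic relations (x east, y north):
u_g = −(1/(fρ)) ∂P/∂y,  v_g = (1/(fρ)) ∂P/∂x
u_g = −(0.32×10⁻³)/(−1.26×10⁻⁴ × 1.22) = 2.08 m/s;  v_g = (2.0×10⁻³)/(−1.26×10⁻⁴ × 1.22) = −13.0 m/s
|V_g| = √(u_g² + v_g²) = 13.1 m/s

13 m/s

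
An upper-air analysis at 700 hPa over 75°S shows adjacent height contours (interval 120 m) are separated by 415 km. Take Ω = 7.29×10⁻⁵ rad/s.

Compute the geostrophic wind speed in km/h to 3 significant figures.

Coriolis parameter at 75°S:
f = 2Ω sin φ = 2 × 7.29×10⁻⁵ × sin 75° = 1.41×10⁻⁴ s⁻¹
Height gradient: |∂Z/∂n| = 120 m / 415000 m = 2.89×10⁻⁴
On a pressure surface, geostrophic balance gives V_g = (g/f)|∂Z/∂n|:
V_g = 9.81 × 2.89×10⁻⁴ / 1.41×10⁻⁴ = 20.1 m/s
Converting: 20.1 m/s × 3.6 = 72.5 km/h

72.5 km/h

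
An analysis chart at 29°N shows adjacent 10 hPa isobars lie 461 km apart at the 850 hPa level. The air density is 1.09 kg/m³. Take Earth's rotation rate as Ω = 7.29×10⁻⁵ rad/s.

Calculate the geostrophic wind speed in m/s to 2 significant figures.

28 m/s

Coriolis parameter at 29°N:
f = 2Ω sin φ = 2 × 7.29×10⁻⁵ × sin 29° = 7.07×10⁻⁵ s⁻¹
Pressure gradient: |∂P/∂n| = 1000 Pa / 461000 m = 2.17×10⁻³ Pa/m
Geostrophic balance (pressure-gradient force = Coriolis force):
V_g = (1/(fρ)) |∂P/∂n| = 2.17×10⁻³ / (7.07×10⁻⁵ × 1.09) = 28.2 m/s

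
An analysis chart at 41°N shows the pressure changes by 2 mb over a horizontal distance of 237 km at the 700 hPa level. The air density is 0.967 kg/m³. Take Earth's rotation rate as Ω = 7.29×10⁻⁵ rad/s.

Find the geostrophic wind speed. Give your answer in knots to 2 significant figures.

18 knots

Coriolis parameter at 41°N:
f = 2Ω sin φ = 2 × 7.29×10⁻⁵ × sin 41° = 9.57×10⁻⁵ s⁻¹
Pressure gradient: |∂P/∂n| = 200 Pa / 237000 m = 8.44×10⁻⁴ Pa/m
Geostrophic balance (pressure-gradient force = Coriolis force):
V_g = (1/(fρ)) |∂P/∂n| = 8.44×10⁻⁴ / (9.57×10⁻⁵ × 0.967) = 9.12 m/s
Converting: 9.12 m/s × 1.944 = 18 knots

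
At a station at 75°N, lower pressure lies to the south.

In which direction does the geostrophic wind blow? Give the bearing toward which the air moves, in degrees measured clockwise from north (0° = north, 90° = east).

The pressure-gradient force points toward the south (bearing 180°).
Geostrophic balance: in the Northern Hemisphere the Coriolis force deflects motion to the right, so the geostrophic wind blows 90° to the right of the pressure-gradient force (low pressure on the left).
Rotating 180° by 90° clockwise gives 270° — the wind blows toward the west.

270°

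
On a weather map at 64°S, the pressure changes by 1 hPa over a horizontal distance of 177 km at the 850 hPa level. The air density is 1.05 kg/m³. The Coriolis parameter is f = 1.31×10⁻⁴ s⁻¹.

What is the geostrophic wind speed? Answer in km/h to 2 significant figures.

15 km/h

Pressure gradient: |∂P/∂n| = 100 Pa / 177000 m = 5.65×10⁻⁴ Pa/m
Geostrophic balance (pressure-gradient force = Coriolis force):
V_g = (1/(fρ)) |∂P/∂n| = 5.65×10⁻⁴ / (1.31×10⁻⁴ × 1.05) = 4.11 m/s
Converting: 4.11 m/s × 3.6 = 15 km/h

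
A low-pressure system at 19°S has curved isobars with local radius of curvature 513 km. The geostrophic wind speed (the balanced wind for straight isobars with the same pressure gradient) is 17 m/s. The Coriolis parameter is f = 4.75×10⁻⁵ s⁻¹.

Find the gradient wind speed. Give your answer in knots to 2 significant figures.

22 knots

Around a low, centrifugal force acts outward with Coriolis, so pressure-gradient force balances both:
(1/ρ)|∂P/∂n| = fV + V²/R  →  V² + fR·V − fR·V_g = 0
With fR = 4.75×10⁻⁵ × 513×10³ m = 24.4 m/s:
V = [−fR + √((fR)² + 4 fR V_g)]/2 = [−24.4 + √(24.4² + 4×24.4×17)]/2 = 11.5 m/s
Subgeostrophic (V < V_g = 17 m/s), as expected around a low.
Converting: 11.5 m/s × 1.944 = 22 knots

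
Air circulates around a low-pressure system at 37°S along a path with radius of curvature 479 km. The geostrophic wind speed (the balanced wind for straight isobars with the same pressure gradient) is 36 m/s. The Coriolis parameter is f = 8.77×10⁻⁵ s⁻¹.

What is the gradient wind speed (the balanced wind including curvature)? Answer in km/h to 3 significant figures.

83.5 km/h

Around a low, centrifugal force acts outward with Coriolis, so pressure-gradient force balances both:
(1/ρ)|∂P/∂n| = fV + V²/R  →  V² + fR·V − fR·V_g = 0
With fR = 8.77×10⁻⁵ × 479×10³ m = 42.0 m/s:
V = [−fR + √((fR)² + 4 fR V_g)]/2 = [−42.0 + √(42.0² + 4×42.0×36)]/2 = 23.2 m/s
Subgeostrophic (V < V_g = 36 m/s), as expected around a low.
Converting: 23.2 m/s × 3.6 = 83.5 km/h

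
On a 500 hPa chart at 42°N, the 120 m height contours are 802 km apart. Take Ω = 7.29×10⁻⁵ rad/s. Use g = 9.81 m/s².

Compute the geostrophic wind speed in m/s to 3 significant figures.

15.0 m/s

Coriolis parameter at 42°N:
f = 2Ω sin φ = 2 × 7.29×10⁻⁵ × sin 42° = 9.76×10⁻⁵ s⁻¹
Height gradient: |∂Z/∂n| = 120 m / 802000 m = 1.50×10⁻⁴
On a pressure surface, geostrophic balance gives V_g = (g/f)|∂Z/∂n|:
V_g = 9.81 × 1.50×10⁻⁴ / 9.76×10⁻⁵ = 15.0 m/s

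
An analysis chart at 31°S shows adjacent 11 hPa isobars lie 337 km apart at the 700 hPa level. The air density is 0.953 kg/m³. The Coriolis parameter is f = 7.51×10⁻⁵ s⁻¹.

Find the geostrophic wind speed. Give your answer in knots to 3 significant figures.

88.7 knots

Pressure gradient: |∂P/∂n| = 1100 Pa / 337000 m = 3.26×10⁻³ Pa/m
Geostrophic balance (pressure-gradient force = Coriolis force):
V_g = (1/(fρ)) |∂P/∂n| = 3.26×10⁻³ / (7.51×10⁻⁵ × 0.953) = 45.6 m/s
Converting: 45.6 m/s × 1.944 = 88.7 knots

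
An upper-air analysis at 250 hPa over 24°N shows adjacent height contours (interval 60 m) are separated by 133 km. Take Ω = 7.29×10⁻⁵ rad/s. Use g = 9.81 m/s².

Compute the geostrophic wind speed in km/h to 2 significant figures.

270 km/h

Coriolis parameter at 24°N:
f = 2Ω sin φ = 2 × 7.29×10⁻⁵ × sin 24° = 5.93×10⁻⁵ s⁻¹
Height gradient: |∂Z/∂n| = 60 m / 133000 m = 4.51×10⁻⁴
On a pressure surface, geostrophic balance gives V_g = (g/f)|∂Z/∂n|:
V_g = 9.81 × 4.51×10⁻⁴ / 5.93×10⁻⁵ = 74.6 m/s
Converting: 74.6 m/s × 3.6 = 270 km/h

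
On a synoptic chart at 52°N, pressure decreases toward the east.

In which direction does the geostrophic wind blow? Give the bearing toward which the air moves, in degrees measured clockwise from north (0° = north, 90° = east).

The pressure-gradient force points toward the east (bearing 090°).
Geostrophic balance: in the Northern Hemisphere the Coriolis force deflects motion to the right, so the geostrophic wind blows 90° to the right of the pressure-gradient force (low pressure on the left).
Rotating 090° by 90° clockwise gives 180° — the wind blows toward the south.

180°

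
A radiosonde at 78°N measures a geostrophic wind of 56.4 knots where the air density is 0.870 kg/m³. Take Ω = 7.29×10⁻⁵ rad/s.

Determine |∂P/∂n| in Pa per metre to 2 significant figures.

3.6×10⁻³ Pa/m

Coriolis parameter at 78°N:
f = 2Ω sin φ = 2 × 7.29×10⁻⁵ × sin 78° = 1.43×10⁻⁴ s⁻¹
Wind speed in SI: 56.4 knots = 29.0 m/s
Geostrophic balance rearranged: |∂P/∂n| = f ρ V_g
|∂P/∂n| = 1.43×10⁻⁴ × 0.870 × 29.0 = 3.60×10⁻³ Pa/m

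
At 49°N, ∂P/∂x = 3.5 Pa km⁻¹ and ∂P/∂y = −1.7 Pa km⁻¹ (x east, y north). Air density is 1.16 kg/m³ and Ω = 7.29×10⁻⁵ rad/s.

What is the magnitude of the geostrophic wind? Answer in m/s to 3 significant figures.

30.5 m/s

Coriolis parameter at 49°N:
f = 2Ω sin φ = 2 × 7.29×10⁻⁵ × sin 49° = 1.10×10⁻⁴ s⁻¹
Component geostrophic relations (x east, y north):
u_g = −(1/(fρ)) ∂P/∂y,  v_g = (1/(fρ)) ∂P/∂x
u_g = −(−1.7×10⁻³)/(1.10×10⁻⁴ × 1.16) = 13.3 m/s;  v_g = (3.5×10⁻³)/(1.10×10⁻⁴ × 1.16) = 27.4 m/s
|V_g| = √(u_g² + v_g²) = 30.5 m/s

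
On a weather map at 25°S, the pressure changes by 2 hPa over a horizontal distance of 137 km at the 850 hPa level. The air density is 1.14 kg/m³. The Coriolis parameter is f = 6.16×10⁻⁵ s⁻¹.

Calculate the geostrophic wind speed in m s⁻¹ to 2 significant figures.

21 m s⁻¹

Pressure gradient: |∂P/∂n| = 200 Pa / 137000 m = 1.46×10⁻³ Pa/m
Geostrophic balance (pressure-gradient force = Coriolis force):
V_g = (1/(fρ)) |∂P/∂n| = 1.46×10⁻³ / (6.16×10⁻⁵ × 1.14) = 20.8 m/s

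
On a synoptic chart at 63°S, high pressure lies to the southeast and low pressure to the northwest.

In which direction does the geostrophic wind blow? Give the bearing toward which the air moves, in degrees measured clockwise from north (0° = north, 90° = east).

225°

The pressure-gradient force points toward the northwest (bearing 315°).
Geostrophic balance: in the Southern Hemisphere the Coriolis force deflects motion to the left, so the geostrophic wind blows 90° to the left of the pressure-gradient force (low pressure on the right).
Rotating 315° by 90° counterclockwise gives 225° — the wind blows toward the southwest.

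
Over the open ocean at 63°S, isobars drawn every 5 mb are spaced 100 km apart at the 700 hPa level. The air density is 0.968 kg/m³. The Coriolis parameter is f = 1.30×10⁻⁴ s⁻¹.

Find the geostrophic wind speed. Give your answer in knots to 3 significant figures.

77.2 knots

Pressure gradient: |∂P/∂n| = 500 Pa / 100000 m = 5.00×10⁻³ Pa/m
Geostrophic balance (pressure-gradient force = Coriolis force):
V_g = (1/(fρ)) |∂P/∂n| = 5.00×10⁻³ / (1.30×10⁻⁴ × 0.968) = 39.7 m/s
Converting: 39.7 m/s × 1.944 = 77.2 knots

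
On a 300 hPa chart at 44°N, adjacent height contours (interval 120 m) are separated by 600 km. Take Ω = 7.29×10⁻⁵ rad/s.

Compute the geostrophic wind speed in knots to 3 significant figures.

37.7 knots

Coriolis parameter at 44°N:
f = 2Ω sin φ = 2 × 7.29×10⁻⁵ × sin 44° = 1.01×10⁻⁴ s⁻¹
Height gradient: |∂Z/∂n| = 120 m / 600000 m = 2.00×10⁻⁴
On a pressure surface, geostrophic balance gives V_g = (g/f)|∂Z/∂n|:
V_g = 9.81 × 2.00×10⁻⁴ / 1.01×10⁻⁴ = 19.4 m/s
Converting: 19.4 m/s × 1.944 = 37.7 knots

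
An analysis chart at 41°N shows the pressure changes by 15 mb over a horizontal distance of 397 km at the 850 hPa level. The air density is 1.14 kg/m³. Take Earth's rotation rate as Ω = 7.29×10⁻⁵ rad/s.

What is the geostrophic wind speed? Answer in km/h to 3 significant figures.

Coriolis parameter at 41°N:
f = 2Ω sin φ = 2 × 7.29×10⁻⁵ × sin 41° = 9.57×10⁻⁵ s⁻¹
Pressure gradient: |∂P/∂n| = 1500 Pa / 397000 m = 3.78×10⁻³ Pa/m
Geostrophic balance (pressure-gradient force = Coriolis force):
V_g = (1/(fρ)) |∂P/∂n| = 3.78×10⁻³ / (9.57×10⁻⁵ × 1.14) = 34.6 m/s
Converting: 34.6 m/s × 3.6 = 125 km/h

125 km/h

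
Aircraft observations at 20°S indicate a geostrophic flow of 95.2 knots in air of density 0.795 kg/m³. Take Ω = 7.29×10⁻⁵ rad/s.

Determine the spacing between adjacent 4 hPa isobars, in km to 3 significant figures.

206 km

Coriolis parameter at 20°S:
f = 2Ω sin φ = 2 × 7.29×10⁻⁵ × sin 20° = 4.99×10⁻⁵ s⁻¹
Wind speed in SI: 95.2 knots = 49.0 m/s
Geostrophic balance rearranged: |∂P/∂n| = f ρ V_g
|∂P/∂n| = 4.99×10⁻⁵ × 0.795 × 49.0 = 1.94×10⁻³ Pa/m
Isobar spacing: Δn = ΔP/|∂P/∂n| = 400 Pa / 1.94×10⁻³ Pa/m = 206020 m ≈ 206 km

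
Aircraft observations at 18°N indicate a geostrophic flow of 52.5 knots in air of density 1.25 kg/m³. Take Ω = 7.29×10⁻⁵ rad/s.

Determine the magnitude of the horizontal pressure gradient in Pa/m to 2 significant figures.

Coriolis parameter at 18°N:
f = 2Ω sin φ = 2 × 7.29×10⁻⁵ × sin 18° = 4.51×10⁻⁵ s⁻¹
Wind speed in SI: 52.5 knots = 27.0 m/s
Geostrophic balance rearranged: |∂P/∂n| = f ρ V_g
|∂P/∂n| = 4.51×10⁻⁵ × 1.25 × 27.0 = 1.52×10⁻³ Pa/m

1.5×10⁻³ Pa/m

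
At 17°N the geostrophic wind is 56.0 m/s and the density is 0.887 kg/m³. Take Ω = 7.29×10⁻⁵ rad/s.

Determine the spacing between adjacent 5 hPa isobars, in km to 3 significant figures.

236 km

Coriolis parameter at 17°N:
f = 2Ω sin φ = 2 × 7.29×10⁻⁵ × sin 17° = 4.26×10⁻⁵ s⁻¹
Geostrophic balance rearranged: |∂P/∂n| = f ρ V_g
|∂P/∂n| = 4.26×10⁻⁵ × 0.887 × 56.0 = 2.12×10⁻³ Pa/m
Isobar spacing: Δn = ΔP/|∂P/∂n| = 500 Pa / 2.12×10⁻³ Pa/m = 236138 m ≈ 236 km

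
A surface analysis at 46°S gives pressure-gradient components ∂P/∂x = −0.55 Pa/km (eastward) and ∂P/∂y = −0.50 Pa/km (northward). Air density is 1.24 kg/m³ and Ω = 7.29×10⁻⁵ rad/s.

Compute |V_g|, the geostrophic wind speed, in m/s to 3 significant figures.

5.72 m/s

Coriolis parameter at 46°S:
f = 2Ω sin φ = 2 × 7.29×10⁻⁵ × sin 46° = 1.05×10⁻⁴ s⁻¹
In the Southern Hemisphere f is negative: f = −1.05×10⁻⁴ s⁻¹.
Component geostrophic relations (x east, y north):
u_g = −(1/(fρ)) ∂P/∂y,  v_g = (1/(fρ)) ∂P/∂x
u_g = −(−0.50×10⁻³)/(−1.05×10⁻⁴ × 1.24) = −3.84 m/s;  v_g = (−0.55×10⁻³)/(−1.05×10⁻⁴ × 1.24) = 4.23 m/s
|V_g| = √(u_g² + v_g²) = 5.72 m/s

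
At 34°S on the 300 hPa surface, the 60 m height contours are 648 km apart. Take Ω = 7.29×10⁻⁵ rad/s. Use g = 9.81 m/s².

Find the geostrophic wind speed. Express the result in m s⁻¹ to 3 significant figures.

Coriolis parameter at 34°S:
f = 2Ω sin φ = 2 × 7.29×10⁻⁵ × sin 34° = 8.15×10⁻⁵ s⁻¹
Height gradient: |∂Z/∂n| = 60 m / 648000 m = 9.26×10⁻⁵
On a pressure surface, geostrophic balance gives V_g = (g/f)|∂Z/∂n|:
V_g = 9.81 × 9.26×10⁻⁵ / 8.15×10⁻⁵ = 11.1 m/s

11.1 m s⁻¹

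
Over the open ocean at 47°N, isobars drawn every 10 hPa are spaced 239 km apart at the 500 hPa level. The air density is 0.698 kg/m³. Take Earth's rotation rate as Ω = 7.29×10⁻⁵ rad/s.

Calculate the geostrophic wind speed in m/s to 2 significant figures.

56 m/s

Coriolis parameter at 47°N:
f = 2Ω sin φ = 2 × 7.29×10⁻⁵ × sin 47° = 1.07×10⁻⁴ s⁻¹
Pressure gradient: |∂P/∂n| = 1000 Pa / 239000 m = 4.18×10⁻³ Pa/m
Geostrophic balance (pressure-gradient force = Coriolis force):
V_g = (1/(fρ)) |∂P/∂n| = 4.18×10⁻³ / (1.07×10⁻⁴ × 0.698) = 56.2 m/s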